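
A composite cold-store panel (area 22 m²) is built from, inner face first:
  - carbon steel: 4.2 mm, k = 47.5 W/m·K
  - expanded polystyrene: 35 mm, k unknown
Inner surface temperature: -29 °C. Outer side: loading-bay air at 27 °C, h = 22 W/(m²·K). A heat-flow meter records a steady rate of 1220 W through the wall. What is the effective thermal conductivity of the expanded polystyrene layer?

Treating each layer as a thermal resistance in series:
R_carbon steel = L/(kA) = 0.0042/(47.5×22) = 4.019×10^-6 K/W
R_outer film = 1/(h_o·A) = 1/(22×22) = 0.002066 K/W
Sum of known resistances R_other = 0.00207 K/W
Total R = ΔT/Q = 56/1220 = 0.0459 K/W
R_expanded polystyrene = R_total − R_other = 0.04383 K/W
k = L/(R·A) = 0.035/(0.04383×22)

k ≈ 0.0363 W/(m·K)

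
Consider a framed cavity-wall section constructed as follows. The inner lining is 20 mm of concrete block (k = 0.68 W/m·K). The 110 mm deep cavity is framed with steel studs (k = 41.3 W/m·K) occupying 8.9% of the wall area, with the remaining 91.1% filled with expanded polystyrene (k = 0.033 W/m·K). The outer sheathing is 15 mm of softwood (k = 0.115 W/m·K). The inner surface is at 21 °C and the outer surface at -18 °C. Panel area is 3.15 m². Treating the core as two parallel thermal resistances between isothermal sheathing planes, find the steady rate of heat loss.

Sheathing layers in series; stud and cavity paths in parallel between them.
R_inner = 0.02/(0.68×3.15) = 0.009337 K/W
R_stud  = 0.11/(41.3×0.089×3.15) = 0.0095 K/W
R_cav   = 0.11/(0.033×0.911×3.15) = 1.162 K/W
1/R_core = 1/R_stud + 1/R_cav → R_core = 0.009423 K/W
R_outer = 0.015/(0.115×3.15) = 0.04141 K/W
R_total = 0.06017 K/W
Q = ΔT/R_total = 39/0.06017

Q ≈ 648 W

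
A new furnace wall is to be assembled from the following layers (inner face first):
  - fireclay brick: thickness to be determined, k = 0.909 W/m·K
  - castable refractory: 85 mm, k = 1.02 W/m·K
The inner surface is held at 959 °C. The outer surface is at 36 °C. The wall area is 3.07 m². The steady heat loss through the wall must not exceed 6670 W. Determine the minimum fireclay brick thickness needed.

L ≈ 310 mm

Thermal resistances in series:
R_castable refractory = L/(kA) = 0.085/(1.02×3.07) = 0.02714 K/W
Sum of the known resistances R_other = 0.02714 K/W
Required total resistance R_tot = ΔT/Q_allow = 923/6670 = 0.1384 K/W
R_fireclay brick = R_tot − R_other = 0.1112 K/W
L = R·k·A = 0.1112×0.909×3.07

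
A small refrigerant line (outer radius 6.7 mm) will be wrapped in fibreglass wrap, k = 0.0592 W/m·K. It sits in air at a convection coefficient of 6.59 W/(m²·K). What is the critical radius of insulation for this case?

For a cylinder r_cr = k/h = 0.0592/6.59
r_cr = 8.98 mm; since the bare radius (6.7 mm) is below r_cr, adding a thin layer of insulation will *increase* heat loss.

r_cr ≈ 8.98 mm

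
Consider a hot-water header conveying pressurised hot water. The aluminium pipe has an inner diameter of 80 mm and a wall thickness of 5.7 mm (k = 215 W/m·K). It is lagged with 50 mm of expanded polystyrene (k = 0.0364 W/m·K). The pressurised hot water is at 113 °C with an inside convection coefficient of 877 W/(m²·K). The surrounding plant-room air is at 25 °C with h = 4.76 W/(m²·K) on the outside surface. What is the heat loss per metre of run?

q′ ≈ 24.5 W/m

Per-layer cylindrical resistances, series-summed:
R_inner film = 1/(h_i·2πr₁L) = 1/(877×2π×0.04×1) = 0.004537 K/W
R_aluminium pipe wall = ln(45.7/40)/(2π×215×1) = 9.862×10^-5 K/W
R_expanded polystyrene = ln(95.7/45.7)/(2π×0.0364×1) = 3.232 K/W
R_outer film = 1/(h_o·2πr_oL) = 1/(4.76×2π×0.0957×1) = 0.3494 K/W
R_total = 3.586 K/W
Q = ΔT/R_total = 88/3.586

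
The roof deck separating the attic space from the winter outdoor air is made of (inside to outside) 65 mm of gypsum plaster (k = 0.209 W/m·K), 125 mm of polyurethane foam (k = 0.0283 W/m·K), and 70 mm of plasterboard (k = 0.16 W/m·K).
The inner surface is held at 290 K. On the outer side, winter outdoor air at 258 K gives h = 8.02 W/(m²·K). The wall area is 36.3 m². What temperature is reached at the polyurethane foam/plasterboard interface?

T ≈ 261 K

Thermal resistances in series:
R_gypsum plaster = L/(kA) = 0.065/(0.209×36.3) = 0.008568 K/W
R_polyurethane foam = L/(kA) = 0.125/(0.0283×36.3) = 0.1217 K/W
R_plasterboard = L/(kA) = 0.07/(0.16×36.3) = 0.01205 K/W
R_outer film = 1/(h_o·A) = 1/(8.02×36.3) = 0.003435 K/W
R_total = 0.1457 K/W;  Q = ΔT/R_total = 32/0.1457 = 219.6 W
T_interface = T_inner − Q·ΣR(inner→interface) = 290 − 220×0.1302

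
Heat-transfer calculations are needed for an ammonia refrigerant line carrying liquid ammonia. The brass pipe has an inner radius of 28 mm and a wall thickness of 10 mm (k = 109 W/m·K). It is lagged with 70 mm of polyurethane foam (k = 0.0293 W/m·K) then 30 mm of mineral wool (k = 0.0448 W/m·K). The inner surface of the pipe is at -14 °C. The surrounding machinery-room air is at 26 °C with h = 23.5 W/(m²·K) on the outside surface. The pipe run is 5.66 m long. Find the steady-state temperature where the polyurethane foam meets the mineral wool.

Treating each annulus and film as a series resistance:
R_brass pipe wall = ln(38/28)/(2π×109×5.66) = 7.878×10^-5 K/W
R_polyurethane foam = ln(108/38)/(2π×0.0293×5.66) = 1.002 K/W
R_mineral wool = ln(138/108)/(2π×0.0448×5.66) = 0.1539 K/W
R_outer film = 1/(h_o·2πr_oL) = 1/(23.5×2π×0.138×5.66) = 0.008671 K/W
R_total = 1.165 K/W
Q = ΔT/R_total = 40/1.165
Q = 34.3 W
T_interface = T_inner + Q·ΣR(inner→interface) = -14 + 34.3×1.003

T ≈ 20.4 °C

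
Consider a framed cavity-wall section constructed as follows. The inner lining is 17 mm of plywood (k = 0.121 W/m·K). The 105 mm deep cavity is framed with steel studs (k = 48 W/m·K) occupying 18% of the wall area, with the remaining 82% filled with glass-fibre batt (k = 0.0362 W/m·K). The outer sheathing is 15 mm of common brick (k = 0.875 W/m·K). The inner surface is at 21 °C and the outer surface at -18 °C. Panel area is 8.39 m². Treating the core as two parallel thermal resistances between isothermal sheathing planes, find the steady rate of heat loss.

Q ≈ 1930 W

Sheathing layers in series; stud and cavity paths in parallel between them.
R_inner = 0.017/(0.121×8.39) = 0.01675 K/W
R_stud  = 0.105/(48×0.18×8.39) = 0.001448 K/W
R_cav   = 0.105/(0.0362×0.82×8.39) = 0.4216 K/W
1/R_core = 1/R_stud + 1/R_cav → R_core = 0.001444 K/W
R_outer = 0.015/(0.875×8.39) = 0.002043 K/W
R_total = 0.02023 K/W
Q = ΔT/R_total = 39/0.02023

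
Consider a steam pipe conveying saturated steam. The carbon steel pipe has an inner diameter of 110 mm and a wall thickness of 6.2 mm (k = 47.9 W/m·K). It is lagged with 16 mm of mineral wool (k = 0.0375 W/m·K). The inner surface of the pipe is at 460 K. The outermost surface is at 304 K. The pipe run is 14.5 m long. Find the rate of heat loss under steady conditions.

Q ≈ 2290 W

For a radial system each layer contributes R = ln(r_out/r_in)/(2πkL); films add R = 1/(hA).
R_carbon steel pipe wall = ln(61.2/55)/(2π×47.9×14.5) = 2.448×10^-5 K/W
R_mineral wool = ln(77.2/61.2)/(2π×0.0375×14.5) = 0.06798 K/W
R_total = 0.068 K/W
Q = ΔT/R_total = 156/0.068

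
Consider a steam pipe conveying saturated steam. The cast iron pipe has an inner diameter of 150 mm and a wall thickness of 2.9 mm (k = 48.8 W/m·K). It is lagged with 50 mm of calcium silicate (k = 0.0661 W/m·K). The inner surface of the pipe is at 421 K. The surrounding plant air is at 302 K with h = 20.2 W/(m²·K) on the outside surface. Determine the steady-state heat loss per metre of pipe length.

Cylindrical conduction, so R = ln(r₂/r₁)/(2πkL) per layer, in series:
R_cast iron pipe wall = ln(77.9/75)/(2π×48.8×1) = 1.237×10^-4 K/W
R_calcium silicate = ln(127.9/77.9)/(2π×0.0661×1) = 1.194 K/W
R_outer film = 1/(h_o·2πr_oL) = 1/(20.2×2π×0.1279×1) = 0.0616 K/W
R_total = 1.256 K/W
Q = ΔT/R_total = 119/1.256

q′ ≈ 94.8 W/m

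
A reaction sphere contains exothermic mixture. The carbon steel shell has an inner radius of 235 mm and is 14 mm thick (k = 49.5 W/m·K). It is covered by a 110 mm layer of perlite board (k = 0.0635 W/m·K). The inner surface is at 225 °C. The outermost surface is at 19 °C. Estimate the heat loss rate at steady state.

Q ≈ 134 W

For a spherical shell R = (1/r₁ − 1/r₂)/(4πk); film R = 1/(h·4πr²). In series:
R_carbon steel shell = (1/0.235 − 1/0.249)/(4π×49.5) = 3.846×10^-4 K/W
R_perlite board = (1/0.249 − 1/0.359)/(4π×0.0635) = 1.542 K/W
R_total = 1.542 K/W
Q = ΔT/R_total = 206/1.542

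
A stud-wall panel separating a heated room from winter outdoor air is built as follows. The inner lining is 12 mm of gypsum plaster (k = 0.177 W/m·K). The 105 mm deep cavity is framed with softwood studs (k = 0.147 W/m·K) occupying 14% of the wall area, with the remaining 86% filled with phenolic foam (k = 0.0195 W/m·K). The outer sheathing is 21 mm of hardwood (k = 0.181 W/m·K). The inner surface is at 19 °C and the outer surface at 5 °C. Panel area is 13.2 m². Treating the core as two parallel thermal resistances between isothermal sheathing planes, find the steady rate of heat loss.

Sheathing layers in series; stud and cavity paths in parallel between them.
R_inner = 0.012/(0.177×13.2) = 0.005136 K/W
R_stud  = 0.105/(0.147×0.14×13.2) = 0.3865 K/W
R_cav   = 0.105/(0.0195×0.86×13.2) = 0.4743 K/W
1/R_core = 1/R_stud + 1/R_cav → R_core = 0.213 K/W
R_outer = 0.021/(0.181×13.2) = 0.00879 K/W
R_total = 0.2269 K/W
Q = ΔT/R_total = 14/0.2269

Q ≈ 61.7 W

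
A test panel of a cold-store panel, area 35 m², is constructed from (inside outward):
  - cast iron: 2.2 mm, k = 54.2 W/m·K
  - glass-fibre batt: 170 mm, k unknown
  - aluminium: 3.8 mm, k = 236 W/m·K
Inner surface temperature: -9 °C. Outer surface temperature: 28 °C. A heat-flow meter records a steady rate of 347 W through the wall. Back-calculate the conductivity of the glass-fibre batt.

Using the resistance-network approach (series):
R_cast iron = L/(kA) = 0.0022/(54.2×35) = 1.16×10^-6 K/W
R_aluminium = L/(kA) = 0.0038/(236×35) = 4.6×10^-7 K/W
Sum of known resistances R_other = 1.62×10^-6 K/W
Total R = ΔT/Q = 37/347 = 0.1066 K/W
R_glass-fibre batt = R_total − R_other = 0.1066 K/W
k = L/(R·A) = 0.17/(0.1066×35)

k ≈ 0.0456 W/(m·K)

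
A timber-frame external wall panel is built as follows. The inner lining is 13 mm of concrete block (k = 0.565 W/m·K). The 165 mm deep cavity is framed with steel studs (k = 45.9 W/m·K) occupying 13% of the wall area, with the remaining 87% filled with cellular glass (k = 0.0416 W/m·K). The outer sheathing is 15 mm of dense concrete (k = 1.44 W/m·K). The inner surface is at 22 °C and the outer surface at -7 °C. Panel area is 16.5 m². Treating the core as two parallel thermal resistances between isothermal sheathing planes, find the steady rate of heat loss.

Sheathing layers in series; stud and cavity paths in parallel between them.
R_inner = 0.013/(0.565×16.5) = 0.001394 K/W
R_stud  = 0.165/(45.9×0.13×16.5) = 0.001676 K/W
R_cav   = 0.165/(0.0416×0.87×16.5) = 0.2763 K/W
1/R_core = 1/R_stud + 1/R_cav → R_core = 0.001666 K/W
R_outer = 0.015/(1.44×16.5) = 6.313×10^-4 K/W
R_total = 0.003692 K/W
Q = ΔT/R_total = 29/0.003692

Q ≈ 7860 W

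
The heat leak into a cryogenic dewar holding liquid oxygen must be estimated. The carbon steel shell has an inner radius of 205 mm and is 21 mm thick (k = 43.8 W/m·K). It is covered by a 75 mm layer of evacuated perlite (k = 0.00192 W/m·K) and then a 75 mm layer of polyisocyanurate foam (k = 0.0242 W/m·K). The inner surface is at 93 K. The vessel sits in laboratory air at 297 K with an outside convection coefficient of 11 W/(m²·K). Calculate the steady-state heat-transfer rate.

Q ≈ 4.26 W

Each spherical layer contributes R = (1/r_i − 1/r_o)/(4πk):
R_carbon steel shell = (1/0.205 − 1/0.226)/(4π×43.8) = 8.235×10^-4 K/W
R_evacuated perlite = (1/0.226 − 1/0.301)/(4π×0.00192) = 45.7 K/W
R_polyisocyanurate foam = (1/0.301 − 1/0.376)/(4π×0.0242) = 2.179 K/W
R_outer film = 1/(h·4πr_o²) = 1/(11×4π×0.376²) = 0.05117 K/W
R_total = 47.93 K/W
Q = ΔT/R_total = 204/47.93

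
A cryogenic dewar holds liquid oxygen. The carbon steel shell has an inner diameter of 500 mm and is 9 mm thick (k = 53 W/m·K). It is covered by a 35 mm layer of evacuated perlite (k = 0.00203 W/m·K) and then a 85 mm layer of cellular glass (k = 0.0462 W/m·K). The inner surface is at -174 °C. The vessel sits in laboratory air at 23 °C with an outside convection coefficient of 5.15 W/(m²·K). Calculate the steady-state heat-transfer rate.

Radial (spherical) resistances in series:
R_carbon steel shell = (1/0.25 − 1/0.259)/(4π×53) = 2.087×10^-4 K/W
R_evacuated perlite = (1/0.259 − 1/0.294)/(4π×0.00203) = 18.02 K/W
R_cellular glass = (1/0.294 − 1/0.379)/(4π×0.0462) = 1.314 K/W
R_outer film = 1/(h·4πr_o²) = 1/(5.15×4π×0.379²) = 0.1076 K/W
R_total = 19.44 K/W
Q = ΔT/R_total = 197/19.44

Q ≈ 10.1 W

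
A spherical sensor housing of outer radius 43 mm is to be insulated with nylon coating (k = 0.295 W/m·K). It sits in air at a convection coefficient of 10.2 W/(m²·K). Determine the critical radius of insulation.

r_cr ≈ 57.8 mm

For a sphere r_cr = 2k/h = 2×0.295/10.2
r_cr = 57.8 mm; since the bare radius (43 mm) is below r_cr, adding a thin layer of insulation will *increase* heat loss.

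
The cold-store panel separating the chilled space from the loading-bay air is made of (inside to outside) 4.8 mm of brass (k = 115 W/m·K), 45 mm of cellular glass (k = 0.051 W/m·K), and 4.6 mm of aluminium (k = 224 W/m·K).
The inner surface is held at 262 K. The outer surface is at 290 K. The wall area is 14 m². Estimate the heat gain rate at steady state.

Using the resistance-network approach (series):
R_brass = L/(kA) = 0.0048/(115×14) = 2.981×10^-6 K/W
R_cellular glass = L/(kA) = 0.045/(0.051×14) = 0.06303 K/W
R_aluminium = L/(kA) = 0.0046/(224×14) = 1.467×10^-6 K/W
R_total = 0.06303 K/W
Q = ΔT / R_total = 28 / 0.06303

Q ≈ 444 W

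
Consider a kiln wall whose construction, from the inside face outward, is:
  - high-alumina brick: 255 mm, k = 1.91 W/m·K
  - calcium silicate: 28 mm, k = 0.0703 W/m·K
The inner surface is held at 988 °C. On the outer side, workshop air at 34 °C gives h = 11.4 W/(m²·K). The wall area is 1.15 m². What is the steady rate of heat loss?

Using the resistance-network approach (series):
R_high-alumina brick = L/(kA) = 0.255/(1.91×1.15) = 0.1161 K/W
R_calcium silicate = L/(kA) = 0.028/(0.0703×1.15) = 0.3463 K/W
R_outer film = 1/(h_o·A) = 1/(11.4×1.15) = 0.07628 K/W
R_total = 0.5387 K/W
Q = ΔT / R_total = 954 / 0.5387

Q ≈ 1770 W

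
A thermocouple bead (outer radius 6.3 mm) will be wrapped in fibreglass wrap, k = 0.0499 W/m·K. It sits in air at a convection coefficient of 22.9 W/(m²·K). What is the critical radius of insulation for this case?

r_cr ≈ 4.36 mm

For a sphere r_cr = 2k/h = 2×0.0499/22.9
r_cr = 4.36 mm; since the bare radius (6.3 mm) is above r_cr, any added insulation will reduce heat loss.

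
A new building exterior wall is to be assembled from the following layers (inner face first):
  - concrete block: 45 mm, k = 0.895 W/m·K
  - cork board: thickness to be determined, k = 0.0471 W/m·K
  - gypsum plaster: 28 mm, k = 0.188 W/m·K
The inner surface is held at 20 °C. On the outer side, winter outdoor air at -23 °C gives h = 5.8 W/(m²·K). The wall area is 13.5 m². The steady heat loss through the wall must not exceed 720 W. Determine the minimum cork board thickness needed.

L ≈ 20.5 mm

Thermal resistances in series:
R_concrete block = L/(kA) = 0.045/(0.895×13.5) = 0.003724 K/W
R_gypsum plaster = L/(kA) = 0.028/(0.188×13.5) = 0.01103 K/W
R_outer film = 1/(h_o·A) = 1/(5.8×13.5) = 0.01277 K/W
Sum of the known resistances R_other = 0.02753 K/W
Required total resistance R_tot = ΔT/Q_allow = 43/720 = 0.05972 K/W
R_cork board = R_tot − R_other = 0.03219 K/W
L = R·k·A = 0.03219×0.0471×13.5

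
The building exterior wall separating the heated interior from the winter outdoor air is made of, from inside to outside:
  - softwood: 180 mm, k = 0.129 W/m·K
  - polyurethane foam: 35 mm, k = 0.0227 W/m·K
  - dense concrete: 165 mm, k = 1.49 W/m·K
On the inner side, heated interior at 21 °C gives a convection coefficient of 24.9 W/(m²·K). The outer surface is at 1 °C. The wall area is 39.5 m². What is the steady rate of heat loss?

Model the wall as resistances in series:
R_inner film = 1/(h_i·A) = 1/(24.9×39.5) = 0.001017 K/W
R_softwood = L/(kA) = 0.18/(0.129×39.5) = 0.03533 K/W
R_polyurethane foam = L/(kA) = 0.035/(0.0227×39.5) = 0.03903 K/W
R_dense concrete = L/(kA) = 0.165/(1.49×39.5) = 0.002804 K/W
R_total = 0.07818 K/W
Q = ΔT / R_total = 20 / 0.07818

Q ≈ 256 W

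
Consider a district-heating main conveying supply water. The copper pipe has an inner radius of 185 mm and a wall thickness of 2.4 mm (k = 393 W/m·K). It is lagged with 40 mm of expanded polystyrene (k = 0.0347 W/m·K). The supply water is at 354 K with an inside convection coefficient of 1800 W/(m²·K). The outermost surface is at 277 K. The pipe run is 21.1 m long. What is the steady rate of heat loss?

Q ≈ 1830 W

Cylindrical conduction, so R = ln(r₂/r₁)/(2πkL) per layer, in series:
R_inner film = 1/(h_i·2πr₁L) = 1/(1800×2π×0.185×21.1) = 2.265×10^-5 K/W
R_copper pipe wall = ln(187.4/185)/(2π×393×21.1) = 2.474×10^-7 K/W
R_expanded polystyrene = ln(227.4/187.4)/(2π×0.0347×21.1) = 0.04205 K/W
R_total = 0.04208 K/W
Q = ΔT/R_total = 77/0.04208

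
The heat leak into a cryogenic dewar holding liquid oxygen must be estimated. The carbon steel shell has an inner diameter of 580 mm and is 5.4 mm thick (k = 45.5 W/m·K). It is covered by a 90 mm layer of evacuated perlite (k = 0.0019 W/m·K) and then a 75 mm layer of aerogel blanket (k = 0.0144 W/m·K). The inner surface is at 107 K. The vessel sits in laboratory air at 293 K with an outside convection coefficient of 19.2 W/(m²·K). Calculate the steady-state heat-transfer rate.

Q ≈ 5.24 W

Spherical conduction: R = (1/r_in − 1/r_out)/(4πk) per layer; series-sum.
R_carbon steel shell = (1/0.29 − 1/0.2954)/(4π×45.5) = 1.102×10^-4 K/W
R_evacuated perlite = (1/0.2954 − 1/0.3854)/(4π×0.0019) = 33.11 K/W
R_aerogel blanket = (1/0.3854 − 1/0.4604)/(4π×0.0144) = 2.336 K/W
R_outer film = 1/(h·4πr_o²) = 1/(19.2×4π×0.4604²) = 0.01955 K/W
R_total = 35.47 K/W
Q = ΔT/R_total = 186/35.47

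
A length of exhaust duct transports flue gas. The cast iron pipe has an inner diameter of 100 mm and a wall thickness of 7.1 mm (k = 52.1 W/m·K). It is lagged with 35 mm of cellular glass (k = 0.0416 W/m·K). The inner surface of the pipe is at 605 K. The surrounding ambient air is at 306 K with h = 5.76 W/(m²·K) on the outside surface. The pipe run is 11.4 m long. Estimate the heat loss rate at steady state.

Q ≈ 1600 W

Cylindrical conduction, so R = ln(r₂/r₁)/(2πkL) per layer, in series:
R_cast iron pipe wall = ln(57.1/50)/(2π×52.1×11.4) = 3.558×10^-5 K/W
R_cellular glass = ln(92.1/57.1)/(2π×0.0416×11.4) = 0.1604 K/W
R_outer film = 1/(h_o·2πr_oL) = 1/(5.76×2π×0.0921×11.4) = 0.02632 K/W
R_total = 0.1868 K/W
Q = ΔT/R_total = 299/0.1868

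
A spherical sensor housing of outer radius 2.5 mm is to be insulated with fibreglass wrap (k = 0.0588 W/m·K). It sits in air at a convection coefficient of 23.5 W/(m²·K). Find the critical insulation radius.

r_cr ≈ 5 mm

For a sphere r_cr = 2k/h = 2×0.0588/23.5
r_cr = 5 mm; since the bare radius (2.5 mm) is below r_cr, adding a thin layer of insulation will *increase* heat loss.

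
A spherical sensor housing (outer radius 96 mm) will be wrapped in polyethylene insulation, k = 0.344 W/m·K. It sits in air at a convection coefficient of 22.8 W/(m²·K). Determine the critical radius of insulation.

r_cr ≈ 30.2 mm

For a sphere r_cr = 2k/h = 2×0.344/22.8
r_cr = 30.2 mm; since the bare radius (96 mm) is above r_cr, any added insulation will reduce heat loss.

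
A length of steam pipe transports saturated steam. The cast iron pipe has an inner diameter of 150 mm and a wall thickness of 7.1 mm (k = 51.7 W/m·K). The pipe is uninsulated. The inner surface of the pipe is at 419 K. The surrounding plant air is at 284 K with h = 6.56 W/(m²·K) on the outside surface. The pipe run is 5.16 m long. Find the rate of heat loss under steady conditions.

Q ≈ 2360 W

Radial resistances (cylindrical: R_cond = ln(r_o/r_i)/(2πkL), R_conv = 1/(h·2πrL)):
R_cast iron pipe wall = ln(82.1/75)/(2π×51.7×5.16) = 5.396×10^-5 K/W
R_outer film = 1/(h_o·2πr_oL) = 1/(6.56×2π×0.0821×5.16) = 0.05727 K/W
R_total = 0.05732 K/W
Q = ΔT/R_total = 135/0.05732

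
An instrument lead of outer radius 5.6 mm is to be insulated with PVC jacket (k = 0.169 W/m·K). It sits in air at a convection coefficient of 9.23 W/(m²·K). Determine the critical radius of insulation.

r_cr ≈ 18.3 mm

For a cylinder r_cr = k/h = 0.169/9.23
r_cr = 18.3 mm; since the bare radius (5.6 mm) is below r_cr, adding a thin layer of insulation will *increase* heat loss.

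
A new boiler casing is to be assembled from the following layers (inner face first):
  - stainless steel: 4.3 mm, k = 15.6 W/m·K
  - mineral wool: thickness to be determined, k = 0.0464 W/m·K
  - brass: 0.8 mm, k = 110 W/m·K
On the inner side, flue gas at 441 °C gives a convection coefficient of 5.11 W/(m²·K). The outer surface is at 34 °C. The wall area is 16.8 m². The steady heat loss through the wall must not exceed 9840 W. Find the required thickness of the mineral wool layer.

Series thermal resistances:
R_inner film = 1/(h_i·A) = 1/(5.11×16.8) = 0.01165 K/W
R_stainless steel = L/(kA) = 0.0043/(15.6×16.8) = 1.641×10^-5 K/W
R_brass = L/(kA) = 0.0008/(110×16.8) = 4.329×10^-7 K/W
Sum of the known resistances R_other = 0.01167 K/W
Required total resistance R_tot = ΔT/Q_allow = 407/9840 = 0.04136 K/W
R_mineral wool = R_tot − R_other = 0.0297 K/W
L = R·k·A = 0.0297×0.0464×16.8

L ≈ 23.1 mm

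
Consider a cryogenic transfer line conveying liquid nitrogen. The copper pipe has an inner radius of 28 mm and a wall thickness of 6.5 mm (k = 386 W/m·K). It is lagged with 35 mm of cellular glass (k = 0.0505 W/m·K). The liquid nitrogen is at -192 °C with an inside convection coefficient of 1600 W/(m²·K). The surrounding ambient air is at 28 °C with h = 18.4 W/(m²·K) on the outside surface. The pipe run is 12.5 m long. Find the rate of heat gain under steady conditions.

Q ≈ 1180 W

Treating each annulus and film as a series resistance:
R_inner film = 1/(h_i·2πr₁L) = 1/(1600×2π×0.028×12.5) = 2.842×10^-4 K/W
R_copper pipe wall = ln(34.5/28)/(2π×386×12.5) = 6.886×10^-6 K/W
R_cellular glass = ln(69.5/34.5)/(2π×0.0505×12.5) = 0.1766 K/W
R_outer film = 1/(h_o·2πr_oL) = 1/(18.4×2π×0.0695×12.5) = 0.009957 K/W
R_total = 0.1868 K/W
Q = ΔT/R_total = 220/0.1868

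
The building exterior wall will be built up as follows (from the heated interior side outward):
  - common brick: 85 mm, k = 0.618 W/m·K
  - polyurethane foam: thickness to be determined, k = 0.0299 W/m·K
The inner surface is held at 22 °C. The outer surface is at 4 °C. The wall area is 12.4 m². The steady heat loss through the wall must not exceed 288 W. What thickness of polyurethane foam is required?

Series thermal resistances:
R_common brick = L/(kA) = 0.085/(0.618×12.4) = 0.01109 K/W
Sum of the known resistances R_other = 0.01109 K/W
Required total resistance R_tot = ΔT/Q_allow = 18/288 = 0.0625 K/W
R_polyurethane foam = R_tot − R_other = 0.05141 K/W
L = R·k·A = 0.05141×0.0299×12.4

L ≈ 19.1 mm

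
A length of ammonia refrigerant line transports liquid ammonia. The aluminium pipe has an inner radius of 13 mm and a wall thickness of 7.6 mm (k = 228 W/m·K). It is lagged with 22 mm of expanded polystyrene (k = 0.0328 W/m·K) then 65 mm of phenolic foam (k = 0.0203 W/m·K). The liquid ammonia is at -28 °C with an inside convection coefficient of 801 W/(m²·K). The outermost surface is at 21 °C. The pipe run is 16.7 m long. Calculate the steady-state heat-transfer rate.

Cylindrical conduction, so R = ln(r₂/r₁)/(2πkL) per layer, in series:
R_inner film = 1/(h_i·2πr₁L) = 1/(801×2π×0.013×16.7) = 9.152×10^-4 K/W
R_aluminium pipe wall = ln(20.6/13)/(2π×228×16.7) = 1.924×10^-5 K/W
R_expanded polystyrene = ln(42.6/20.6)/(2π×0.0328×16.7) = 0.2111 K/W
R_phenolic foam = ln(107.6/42.6)/(2π×0.0203×16.7) = 0.435 K/W
R_total = 0.647 K/W
Q = ΔT/R_total = 49/0.647

Q ≈ 75.7 W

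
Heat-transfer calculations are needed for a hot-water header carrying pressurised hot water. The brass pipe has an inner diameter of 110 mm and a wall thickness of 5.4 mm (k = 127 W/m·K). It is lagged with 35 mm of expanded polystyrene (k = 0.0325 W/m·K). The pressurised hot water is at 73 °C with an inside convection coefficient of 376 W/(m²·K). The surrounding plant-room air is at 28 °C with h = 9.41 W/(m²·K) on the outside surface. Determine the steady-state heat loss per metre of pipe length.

For a radial system each layer contributes R = ln(r_out/r_in)/(2πkL); films add R = 1/(hA).
R_inner film = 1/(h_i·2πr₁L) = 1/(376×2π×0.055×1) = 0.007696 K/W
R_brass pipe wall = ln(60.4/55)/(2π×127×1) = 1.174×10^-4 K/W
R_expanded polystyrene = ln(95.4/60.4)/(2π×0.0325×1) = 2.238 K/W
R_outer film = 1/(h_o·2πr_oL) = 1/(9.41×2π×0.0954×1) = 0.1773 K/W
R_total = 2.424 K/W
Q = ΔT/R_total = 45/2.424

q′ ≈ 18.6 W/m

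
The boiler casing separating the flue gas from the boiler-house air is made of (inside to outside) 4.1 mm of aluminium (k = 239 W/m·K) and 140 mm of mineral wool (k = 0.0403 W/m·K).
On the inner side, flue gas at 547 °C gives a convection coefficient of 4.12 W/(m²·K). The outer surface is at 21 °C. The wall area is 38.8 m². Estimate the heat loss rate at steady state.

Treating each layer as a thermal resistance in series:
R_inner film = 1/(h_i·A) = 1/(4.12×38.8) = 0.006256 K/W
R_aluminium = L/(kA) = 0.0041/(239×38.8) = 4.421×10^-7 K/W
R_mineral wool = L/(kA) = 0.14/(0.0403×38.8) = 0.08953 K/W
R_total = 0.09579 K/W
Q = ΔT / R_total = 526 / 0.09579

Q ≈ 5490 W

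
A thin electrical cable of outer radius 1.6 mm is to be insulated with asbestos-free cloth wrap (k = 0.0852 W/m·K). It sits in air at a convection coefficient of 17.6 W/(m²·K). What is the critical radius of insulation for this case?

r_cr ≈ 4.84 mm

For a cylinder r_cr = k/h = 0.0852/17.6
r_cr = 4.84 mm; since the bare radius (1.6 mm) is below r_cr, adding a thin layer of insulation will *increase* heat loss.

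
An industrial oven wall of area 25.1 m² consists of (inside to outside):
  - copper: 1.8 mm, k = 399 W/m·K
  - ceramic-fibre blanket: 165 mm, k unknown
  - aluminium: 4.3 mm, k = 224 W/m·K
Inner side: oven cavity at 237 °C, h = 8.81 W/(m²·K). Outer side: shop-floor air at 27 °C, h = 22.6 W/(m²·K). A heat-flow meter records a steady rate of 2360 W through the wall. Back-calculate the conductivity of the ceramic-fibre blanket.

Treating each layer as a thermal resistance in series:
R_inner film = 1/(h_i·A) = 1/(8.81×25.1) = 0.004522 K/W
R_copper = L/(kA) = 0.0018/(399×25.1) = 1.797×10^-7 K/W
R_aluminium = L/(kA) = 0.0043/(224×25.1) = 7.648×10^-7 K/W
R_outer film = 1/(h_o·A) = 1/(22.6×25.1) = 0.001763 K/W
Sum of known resistances R_other = 0.006286 K/W
Total R = ΔT/Q = 210/2360 = 0.08898 K/W
R_ceramic-fibre blanket = R_total − R_other = 0.0827 K/W
k = L/(R·A) = 0.165/(0.0827×25.1)

k ≈ 0.0795 W/(m·K)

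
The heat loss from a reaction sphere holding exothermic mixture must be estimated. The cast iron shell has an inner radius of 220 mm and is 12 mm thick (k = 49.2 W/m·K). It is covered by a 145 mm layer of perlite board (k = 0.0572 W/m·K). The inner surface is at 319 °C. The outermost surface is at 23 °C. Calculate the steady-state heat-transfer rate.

Radial (spherical) resistances in series:
R_cast iron shell = (1/0.22 − 1/0.232)/(4π×49.2) = 3.803×10^-4 K/W
R_perlite board = (1/0.232 − 1/0.377)/(4π×0.0572) = 2.306 K/W
R_total = 2.307 K/W
Q = ΔT/R_total = 296/2.307

Q ≈ 128 W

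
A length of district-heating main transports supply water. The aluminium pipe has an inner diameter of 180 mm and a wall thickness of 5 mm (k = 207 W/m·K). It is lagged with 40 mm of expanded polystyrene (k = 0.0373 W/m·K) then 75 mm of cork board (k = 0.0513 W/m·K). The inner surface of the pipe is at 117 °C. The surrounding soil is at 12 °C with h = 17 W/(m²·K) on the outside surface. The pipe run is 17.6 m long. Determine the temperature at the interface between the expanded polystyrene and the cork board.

T ≈ 63 °C

Cylindrical conduction, so R = ln(r₂/r₁)/(2πkL) per layer, in series:
R_aluminium pipe wall = ln(95/90)/(2π×207×17.6) = 2.362×10^-6 K/W
R_expanded polystyrene = ln(135/95)/(2π×0.0373×17.6) = 0.08519 K/W
R_cork board = ln(210/135)/(2π×0.0513×17.6) = 0.07788 K/W
R_outer film = 1/(h_o·2πr_oL) = 1/(17×2π×0.21×17.6) = 0.002533 K/W
R_total = 0.1656 K/W
Q = ΔT/R_total = 105/0.1656
Q = 634 W
T_interface = T_inner − Q·ΣR(inner→interface) = 117 − 634×0.08519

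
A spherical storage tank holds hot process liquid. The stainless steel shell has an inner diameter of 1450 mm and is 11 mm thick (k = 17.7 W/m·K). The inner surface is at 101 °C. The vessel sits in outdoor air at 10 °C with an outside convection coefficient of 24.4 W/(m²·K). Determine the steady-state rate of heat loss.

Each spherical layer contributes R = (1/r_i − 1/r_o)/(4πk):
R_stainless steel shell = (1/0.725 − 1/0.736)/(4π×17.7) = 9.268×10^-5 K/W
R_outer film = 1/(h·4πr_o²) = 1/(24.4×4π×0.736²) = 0.006021 K/W
R_total = 0.006113 K/W
Q = ΔT/R_total = 91/0.006113

Q ≈ 14900 W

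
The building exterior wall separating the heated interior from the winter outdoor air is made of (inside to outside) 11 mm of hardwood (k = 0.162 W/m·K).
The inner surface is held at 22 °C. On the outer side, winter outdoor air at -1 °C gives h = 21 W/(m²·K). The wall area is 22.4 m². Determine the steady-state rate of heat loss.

Q ≈ 4460 W

Model the wall as resistances in series:
R_hardwood = L/(kA) = 0.011/(0.162×22.4) = 0.003031 K/W
R_outer film = 1/(h_o·A) = 1/(21×22.4) = 0.002126 K/W
R_total = 0.005157 K/W
Q = ΔT / R_total = 23 / 0.005157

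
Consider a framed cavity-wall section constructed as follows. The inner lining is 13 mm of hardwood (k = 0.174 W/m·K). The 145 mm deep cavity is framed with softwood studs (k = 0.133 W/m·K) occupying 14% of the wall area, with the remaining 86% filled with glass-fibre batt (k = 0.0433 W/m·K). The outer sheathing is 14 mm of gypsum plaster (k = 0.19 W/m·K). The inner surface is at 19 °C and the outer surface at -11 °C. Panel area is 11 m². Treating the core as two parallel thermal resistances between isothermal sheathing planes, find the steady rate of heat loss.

Sheathing layers in series; stud and cavity paths in parallel between them.
R_inner = 0.013/(0.174×11) = 0.006792 K/W
R_stud  = 0.145/(0.133×0.14×11) = 0.7079 K/W
R_cav   = 0.145/(0.0433×0.86×11) = 0.354 K/W
1/R_core = 1/R_stud + 1/R_cav → R_core = 0.236 K/W
R_outer = 0.014/(0.19×11) = 0.006699 K/W
R_total = 0.2495 K/W
Q = ΔT/R_total = 30/0.2495

Q ≈ 120 W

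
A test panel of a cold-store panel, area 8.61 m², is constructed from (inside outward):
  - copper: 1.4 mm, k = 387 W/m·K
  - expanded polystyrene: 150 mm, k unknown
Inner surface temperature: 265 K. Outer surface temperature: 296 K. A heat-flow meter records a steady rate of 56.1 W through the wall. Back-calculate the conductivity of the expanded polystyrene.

Thermal resistances in series:
R_copper = L/(kA) = 0.0014/(387×8.61) = 4.202×10^-7 K/W
Sum of known resistances R_other = 4.202×10^-7 K/W
Total R = ΔT/Q = 31/56.1 = 0.5526 K/W
R_expanded polystyrene = R_total − R_other = 0.5526 K/W
k = L/(R·A) = 0.15/(0.5526×8.61)

k ≈ 0.0315 W/(m·K)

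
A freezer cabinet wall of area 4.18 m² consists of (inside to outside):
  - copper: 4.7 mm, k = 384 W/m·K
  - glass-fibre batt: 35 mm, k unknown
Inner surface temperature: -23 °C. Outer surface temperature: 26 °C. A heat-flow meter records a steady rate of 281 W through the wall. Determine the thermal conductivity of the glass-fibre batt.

Series thermal resistances:
R_copper = L/(kA) = 0.0047/(384×4.18) = 2.928×10^-6 K/W
Sum of known resistances R_other = 2.928×10^-6 K/W
Total R = ΔT/Q = 49/281 = 0.1744 K/W
R_glass-fibre batt = R_total − R_other = 0.1744 K/W
k = L/(R·A) = 0.035/(0.1744×4.18)

k ≈ 0.048 W/(m·K)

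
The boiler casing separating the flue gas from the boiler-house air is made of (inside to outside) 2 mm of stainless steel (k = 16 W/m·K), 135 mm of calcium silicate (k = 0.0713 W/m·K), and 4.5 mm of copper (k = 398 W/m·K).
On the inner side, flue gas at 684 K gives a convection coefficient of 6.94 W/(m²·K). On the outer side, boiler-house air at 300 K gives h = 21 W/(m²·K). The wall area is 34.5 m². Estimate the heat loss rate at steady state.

Using the resistance-network approach (series):
R_inner film = 1/(h_i·A) = 1/(6.94×34.5) = 0.004177 K/W
R_stainless steel = L/(kA) = 0.002/(16×34.5) = 3.623×10^-6 K/W
R_calcium silicate = L/(kA) = 0.135/(0.0713×34.5) = 0.05488 K/W
R_copper = L/(kA) = 0.0045/(398×34.5) = 3.277×10^-7 K/W
R_outer film = 1/(h_o·A) = 1/(21×34.5) = 0.00138 K/W
R_total = 0.06044 K/W
Q = ΔT / R_total = 384 / 0.06044

Q ≈ 6350 W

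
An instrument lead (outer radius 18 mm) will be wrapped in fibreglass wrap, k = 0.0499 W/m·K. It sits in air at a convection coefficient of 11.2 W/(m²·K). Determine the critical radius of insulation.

r_cr ≈ 4.46 mm

For a cylinder r_cr = k/h = 0.0499/11.2
r_cr = 4.46 mm; since the bare radius (18 mm) is above r_cr, any added insulation will reduce heat loss.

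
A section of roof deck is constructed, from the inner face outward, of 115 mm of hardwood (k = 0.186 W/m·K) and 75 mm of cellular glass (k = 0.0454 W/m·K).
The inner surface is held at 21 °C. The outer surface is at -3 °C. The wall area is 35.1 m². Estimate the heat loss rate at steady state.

Treating each layer as a thermal resistance in series:
R_hardwood = L/(kA) = 0.115/(0.186×35.1) = 0.01761 K/W
R_cellular glass = L/(kA) = 0.075/(0.0454×35.1) = 0.04707 K/W
R_total = 0.06468 K/W
Q = ΔT / R_total = 24 / 0.06468

Q ≈ 371 W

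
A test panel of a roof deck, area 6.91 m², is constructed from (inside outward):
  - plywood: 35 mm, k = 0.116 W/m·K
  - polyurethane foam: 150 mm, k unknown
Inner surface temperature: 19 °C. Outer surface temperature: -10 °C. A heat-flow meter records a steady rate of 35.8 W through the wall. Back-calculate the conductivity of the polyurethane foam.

k ≈ 0.0283 W/(m·K)

Treating each layer as a thermal resistance in series:
R_plywood = L/(kA) = 0.035/(0.116×6.91) = 0.04366 K/W
Sum of known resistances R_other = 0.04366 K/W
Total R = ΔT/Q = 29/35.8 = 0.8101 K/W
R_polyurethane foam = R_total − R_other = 0.7664 K/W
k = L/(R·A) = 0.15/(0.7664×6.91)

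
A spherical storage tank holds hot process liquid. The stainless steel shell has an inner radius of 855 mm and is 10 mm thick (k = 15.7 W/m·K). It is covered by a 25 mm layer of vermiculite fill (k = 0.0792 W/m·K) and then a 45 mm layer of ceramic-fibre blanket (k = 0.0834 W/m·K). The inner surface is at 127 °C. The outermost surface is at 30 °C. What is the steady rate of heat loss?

Q ≈ 1150 W

Spherical conduction: R = (1/r_in − 1/r_out)/(4πk) per layer; series-sum.
R_stainless steel shell = (1/0.855 − 1/0.865)/(4π×15.7) = 6.853×10^-5 K/W
R_vermiculite fill = (1/0.865 − 1/0.89)/(4π×0.0792) = 0.03263 K/W
R_ceramic-fibre blanket = (1/0.89 − 1/0.935)/(4π×0.0834) = 0.0516 K/W
R_total = 0.0843 K/W
Q = ΔT/R_total = 97/0.0843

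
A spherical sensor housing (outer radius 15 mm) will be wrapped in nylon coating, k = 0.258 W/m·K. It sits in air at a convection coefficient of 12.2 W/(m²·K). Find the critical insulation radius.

For a sphere r_cr = 2k/h = 2×0.258/12.2
r_cr = 42.3 mm; since the bare radius (15 mm) is below r_cr, adding a thin layer of insulation will *increase* heat loss.

r_cr ≈ 42.3 mm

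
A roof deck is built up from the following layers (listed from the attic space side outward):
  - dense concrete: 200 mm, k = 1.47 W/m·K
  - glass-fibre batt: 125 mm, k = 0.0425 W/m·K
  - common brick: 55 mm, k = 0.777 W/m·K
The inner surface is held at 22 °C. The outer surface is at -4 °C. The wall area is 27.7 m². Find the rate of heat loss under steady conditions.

Treating each layer as a thermal resistance in series:
R_dense concrete = L/(kA) = 0.2/(1.47×27.7) = 0.004912 K/W
R_glass-fibre batt = L/(kA) = 0.125/(0.0425×27.7) = 0.1062 K/W
R_common brick = L/(kA) = 0.055/(0.777×27.7) = 0.002555 K/W
R_total = 0.1136 K/W
Q = ΔT / R_total = 26 / 0.1136

Q ≈ 229 W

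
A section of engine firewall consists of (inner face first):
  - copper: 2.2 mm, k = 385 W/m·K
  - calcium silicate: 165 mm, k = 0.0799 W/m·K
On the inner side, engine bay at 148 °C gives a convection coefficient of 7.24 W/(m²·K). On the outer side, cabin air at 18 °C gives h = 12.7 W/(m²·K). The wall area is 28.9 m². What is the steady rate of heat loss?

Thermal resistances in series:
R_inner film = 1/(h_i·A) = 1/(7.24×28.9) = 0.004779 K/W
R_copper = L/(kA) = 0.0022/(385×28.9) = 1.977×10^-7 K/W
R_calcium silicate = L/(kA) = 0.165/(0.0799×28.9) = 0.07146 K/W
R_outer film = 1/(h_o·A) = 1/(12.7×28.9) = 0.002725 K/W
R_total = 0.07896 K/W
Q = ΔT / R_total = 130 / 0.07896

Q ≈ 1650 W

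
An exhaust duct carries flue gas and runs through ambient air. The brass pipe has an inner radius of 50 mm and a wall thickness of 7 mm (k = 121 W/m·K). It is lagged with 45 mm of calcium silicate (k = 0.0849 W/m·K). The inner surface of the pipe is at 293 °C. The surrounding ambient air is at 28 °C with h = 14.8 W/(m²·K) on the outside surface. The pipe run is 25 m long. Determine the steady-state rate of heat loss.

Q ≈ 5540 W

Cylindrical conduction, so R = ln(r₂/r₁)/(2πkL) per layer, in series:
R_brass pipe wall = ln(57/50)/(2π×121×25) = 6.894×10^-6 K/W
R_calcium silicate = ln(102/57)/(2π×0.0849×25) = 0.04364 K/W
R_outer film = 1/(h_o·2πr_oL) = 1/(14.8×2π×0.102×25) = 0.004217 K/W
R_total = 0.04786 K/W
Q = ΔT/R_total = 265/0.04786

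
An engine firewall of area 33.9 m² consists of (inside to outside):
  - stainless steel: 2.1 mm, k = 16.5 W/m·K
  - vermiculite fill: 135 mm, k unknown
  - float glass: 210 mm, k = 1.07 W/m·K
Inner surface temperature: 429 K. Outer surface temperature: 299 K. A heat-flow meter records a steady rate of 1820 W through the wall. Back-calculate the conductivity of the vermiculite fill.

Treating each layer as a thermal resistance in series:
R_stainless steel = L/(kA) = 0.0021/(16.5×33.9) = 3.754×10^-6 K/W
R_float glass = L/(kA) = 0.21/(1.07×33.9) = 0.005789 K/W
Sum of known resistances R_other = 0.005793 K/W
Total R = ΔT/Q = 130/1820 = 0.07143 K/W
R_vermiculite fill = R_total − R_other = 0.06564 K/W
k = L/(R·A) = 0.135/(0.06564×33.9)

k ≈ 0.0607 W/(m·K)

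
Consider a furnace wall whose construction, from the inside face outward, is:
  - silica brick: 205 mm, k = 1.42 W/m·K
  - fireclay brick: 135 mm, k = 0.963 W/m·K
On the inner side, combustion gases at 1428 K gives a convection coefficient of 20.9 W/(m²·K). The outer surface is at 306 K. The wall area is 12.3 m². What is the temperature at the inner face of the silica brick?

T ≈ 1270 K

Series thermal resistances:
R_inner film = 1/(h_i·A) = 1/(20.9×12.3) = 0.00389 K/W
R_silica brick = L/(kA) = 0.205/(1.42×12.3) = 0.01174 K/W
R_fireclay brick = L/(kA) = 0.135/(0.963×12.3) = 0.0114 K/W
R_total = 0.02702 K/W;  Q = ΔT/R_total = 1122/0.02702 = 41520 W
T_interface = T_inner − Q·ΣR(inner→interface) = 1428 − 41500×0.00389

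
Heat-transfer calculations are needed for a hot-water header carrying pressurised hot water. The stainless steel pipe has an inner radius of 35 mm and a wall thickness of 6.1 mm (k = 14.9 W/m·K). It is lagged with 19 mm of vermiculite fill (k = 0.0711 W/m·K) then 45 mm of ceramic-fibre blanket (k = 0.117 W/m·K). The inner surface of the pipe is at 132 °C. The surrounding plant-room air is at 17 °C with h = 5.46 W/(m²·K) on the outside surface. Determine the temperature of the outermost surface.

T ≈ 33.9 °C

Cylindrical conduction, so R = ln(r₂/r₁)/(2πkL) per layer, in series:
R_stainless steel pipe wall = ln(41.1/35)/(2π×14.9×1) = 0.001716 K/W
R_vermiculite fill = ln(60.1/41.1)/(2π×0.0711×1) = 0.8506 K/W
R_ceramic-fibre blanket = ln(105.1/60.1)/(2π×0.117×1) = 0.7603 K/W
R_outer film = 1/(h_o·2πr_oL) = 1/(5.46×2π×0.1051×1) = 0.2773 K/W
R_total = 1.89 K/W
Q = ΔT/R_total = 115/1.89
Q = 60.8 W/m
T_interface = T_inner − Q·ΣR(inner→interface) = 132 − 60.8×1.613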